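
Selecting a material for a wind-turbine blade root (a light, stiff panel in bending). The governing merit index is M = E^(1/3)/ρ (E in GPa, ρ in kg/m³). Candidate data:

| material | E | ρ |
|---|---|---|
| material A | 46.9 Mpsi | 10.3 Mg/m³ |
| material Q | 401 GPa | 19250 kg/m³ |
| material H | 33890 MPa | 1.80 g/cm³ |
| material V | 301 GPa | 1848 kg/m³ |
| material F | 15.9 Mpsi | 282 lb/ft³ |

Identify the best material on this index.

Normalizing units and computing the index:
  material A: E = 323.4 GPa, ρ = 10300 kg/m³
  material Q: E = 401.0 GPa, ρ = 19250 kg/m³
  material H: E = 33.89 GPa, ρ = 1800 kg/m³
  material V: E = 301.0 GPa, ρ = 1848 kg/m³
  material F: E = 109.6 GPa, ρ = 4517 kg/m³
  material V: M = 3.63×10⁻³
  material H: M = 1.80×10⁻³
  material F: M = 1.06×10⁻³
  material A: M = 0.666×10⁻³
  material Q: M = 0.383×10⁻³
The maximum is for material V.

material V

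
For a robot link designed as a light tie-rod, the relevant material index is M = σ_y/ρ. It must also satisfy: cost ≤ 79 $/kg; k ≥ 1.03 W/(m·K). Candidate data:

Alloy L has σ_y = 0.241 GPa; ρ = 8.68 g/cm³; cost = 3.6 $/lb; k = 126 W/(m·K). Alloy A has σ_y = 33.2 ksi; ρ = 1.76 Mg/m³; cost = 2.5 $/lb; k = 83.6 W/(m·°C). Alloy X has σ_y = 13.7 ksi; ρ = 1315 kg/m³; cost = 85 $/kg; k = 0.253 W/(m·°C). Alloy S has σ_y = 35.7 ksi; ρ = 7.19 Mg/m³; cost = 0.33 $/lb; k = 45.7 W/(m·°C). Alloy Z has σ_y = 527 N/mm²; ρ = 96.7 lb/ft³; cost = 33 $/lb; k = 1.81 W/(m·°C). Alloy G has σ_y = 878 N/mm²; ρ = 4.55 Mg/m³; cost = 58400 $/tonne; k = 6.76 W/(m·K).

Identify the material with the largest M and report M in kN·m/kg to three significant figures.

Screen on constraints: cost ≤ 79 $/kg; k ≥ 1.03 W/(m·K). Survivors: alloy L, alloy A, alloy S, alloy Z, alloy G.
In SI units:
  alloy L: σ_y = 241.0 MPa, ρ = 8680 kg/m³
  alloy A: σ_y = 228.9 MPa, ρ = 1760 kg/m³
  alloy S: σ_y = 246.1 MPa, ρ = 7190 kg/m³
  alloy Z: σ_y = 527.0 MPa, ρ = 1549 kg/m³
  alloy G: σ_y = 878.0 MPa, ρ = 4550 kg/m³
  alloy Z: M = 340 kN·m/kg
  alloy G: M = 193 kN·m/kg
  alloy A: M = 130 kN·m/kg
  alloy S: M = 34.2 kN·m/kg
  alloy L: M = 27.8 kN·m/kg
Alloy Z ranks first.

alloy Z, M = 340 kN·m/kg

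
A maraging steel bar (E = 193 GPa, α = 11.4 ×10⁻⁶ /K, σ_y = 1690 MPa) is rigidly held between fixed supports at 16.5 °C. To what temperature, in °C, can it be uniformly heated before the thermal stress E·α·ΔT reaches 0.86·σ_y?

677 °C

E·α·ΔT = 1453 MPa ⇒ ΔT = 1453 / (193.0×10³ × 11.4×10⁻⁶) = 660.6 K.
T = 16.5 + 660.6 = 677.1 °C.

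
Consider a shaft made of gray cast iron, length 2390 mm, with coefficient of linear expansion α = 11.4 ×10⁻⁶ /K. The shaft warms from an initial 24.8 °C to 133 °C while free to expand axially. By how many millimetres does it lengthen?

2.95 mm

ΔT = 133 − 24.8 = 108.2 K.
ΔL = α·L₀·ΔT = 11.4×10⁻⁶ × 2390 mm × 108.2 K = 2.95 mm.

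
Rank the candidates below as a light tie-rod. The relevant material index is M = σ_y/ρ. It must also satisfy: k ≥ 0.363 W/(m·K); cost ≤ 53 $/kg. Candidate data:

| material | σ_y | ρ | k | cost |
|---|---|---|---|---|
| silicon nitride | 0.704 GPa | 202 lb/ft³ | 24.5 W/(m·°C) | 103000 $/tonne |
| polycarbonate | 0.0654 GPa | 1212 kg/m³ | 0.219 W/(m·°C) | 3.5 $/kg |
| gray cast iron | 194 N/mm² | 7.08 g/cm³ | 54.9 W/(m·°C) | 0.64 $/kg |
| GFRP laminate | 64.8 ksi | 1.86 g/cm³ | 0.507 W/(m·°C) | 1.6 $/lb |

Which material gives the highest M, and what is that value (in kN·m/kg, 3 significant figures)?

GFRP laminate, M = 240 kN·m/kg

Screen on constraints: k ≥ 0.363 W/(m·K); cost ≤ 53 $/kg. Survivors: gray cast iron, GFRP laminate.
Putting every candidate on a common basis:
  gray cast iron: σ_y = 194.0 MPa, ρ = 7080 kg/m³
  GFRP laminate: σ_y = 446.8 MPa, ρ = 1860 kg/m³
  GFRP laminate: M = 240 kN·m/kg
  gray cast iron: M = 27.4 kN·m/kg
GFRP laminate ranks first.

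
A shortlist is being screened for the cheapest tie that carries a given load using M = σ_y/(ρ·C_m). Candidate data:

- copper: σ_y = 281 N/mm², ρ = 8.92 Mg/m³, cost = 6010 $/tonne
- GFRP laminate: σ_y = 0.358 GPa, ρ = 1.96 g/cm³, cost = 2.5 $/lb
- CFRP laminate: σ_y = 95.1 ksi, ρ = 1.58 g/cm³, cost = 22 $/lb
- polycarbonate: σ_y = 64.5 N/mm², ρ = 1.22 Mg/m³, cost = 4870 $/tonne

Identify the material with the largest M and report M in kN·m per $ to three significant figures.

GFRP laminate, M = 33.1 kN·m per $

After converting to SI:
  copper: σ_y = 281.0 MPa, ρ = 8920 kg/m³, cost = 6.010 $/kg
  GFRP laminate: σ_y = 358.0 MPa, ρ = 1960 kg/m³, cost = 5.511 $/kg
  CFRP laminate: σ_y = 655.7 MPa, ρ = 1580 kg/m³, cost = 48.50 $/kg
  polycarbonate: σ_y = 64.50 MPa, ρ = 1220 kg/m³, cost = 4.870 $/kg
  GFRP laminate: M = 33.1 kN·m per $
  polycarbonate: M = 10.9 kN·m per $
  CFRP laminate: M = 8.56 kN·m per $
  copper: M = 5.24 kN·m per $
GFRP laminate ranks first.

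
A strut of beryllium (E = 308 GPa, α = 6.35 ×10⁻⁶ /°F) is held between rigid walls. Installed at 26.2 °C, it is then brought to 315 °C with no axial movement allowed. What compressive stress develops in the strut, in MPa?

α = 6.35×10⁻⁶/°F × 9/5 = 11.4×10⁻⁶/K.
ΔT = 288.8 K. Constrained thermal stress σ = E·α·ΔT = 308.0×10³ MPa × 11.4×10⁻⁶ × 288.8 = 1020 MPa (compressive).

1020 MPa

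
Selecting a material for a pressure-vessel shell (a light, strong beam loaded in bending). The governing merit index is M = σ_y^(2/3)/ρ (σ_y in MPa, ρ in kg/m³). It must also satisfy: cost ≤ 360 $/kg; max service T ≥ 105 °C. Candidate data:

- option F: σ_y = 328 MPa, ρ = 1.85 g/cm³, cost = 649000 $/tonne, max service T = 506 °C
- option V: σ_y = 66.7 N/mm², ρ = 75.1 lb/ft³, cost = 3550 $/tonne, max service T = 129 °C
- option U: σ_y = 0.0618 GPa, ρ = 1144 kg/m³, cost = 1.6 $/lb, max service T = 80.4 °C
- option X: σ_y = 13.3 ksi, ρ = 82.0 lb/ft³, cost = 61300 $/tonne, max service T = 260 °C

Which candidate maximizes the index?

option X

Screen on constraints: cost ≤ 360 $/kg; max service T ≥ 105 °C. Survivors: option V, option X.
Putting every candidate on a common basis:
  option V: σ_y = 66.70 MPa, ρ = 1203 kg/m³
  option X: σ_y = 91.70 MPa, ρ = 1314 kg/m³
  option X: M = 15.5×10⁻³
  option V: M = 13.7×10⁻³
Highest index: option X.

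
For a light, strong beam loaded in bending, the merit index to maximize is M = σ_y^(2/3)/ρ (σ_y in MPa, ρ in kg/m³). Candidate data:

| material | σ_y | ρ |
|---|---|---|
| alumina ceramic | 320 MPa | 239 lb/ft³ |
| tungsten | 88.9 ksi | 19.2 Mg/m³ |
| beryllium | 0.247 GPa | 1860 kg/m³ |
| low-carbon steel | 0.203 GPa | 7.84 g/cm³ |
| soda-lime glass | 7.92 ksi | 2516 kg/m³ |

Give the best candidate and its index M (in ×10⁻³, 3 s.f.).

beryllium, M = 21.2×10⁻³

Convert each candidate to consistent units, then evaluate M:
  alumina ceramic: σ_y = 320.0 MPa, ρ = 3828 kg/m³
  tungsten: σ_y = 612.9 MPa, ρ = 19200 kg/m³
  beryllium: σ_y = 247.0 MPa, ρ = 1860 kg/m³
  low-carbon steel: σ_y = 203.0 MPa, ρ = 7840 kg/m³
  soda-lime glass: σ_y = 54.61 MPa, ρ = 2516 kg/m³
  beryllium: M = 21.2×10⁻³
  alumina ceramic: M = 12.2×10⁻³
  soda-lime glass: M = 5.72×10⁻³
  low-carbon steel: M = 4.41×10⁻³
  tungsten: M = 3.76×10⁻³
Beryllium ranks first.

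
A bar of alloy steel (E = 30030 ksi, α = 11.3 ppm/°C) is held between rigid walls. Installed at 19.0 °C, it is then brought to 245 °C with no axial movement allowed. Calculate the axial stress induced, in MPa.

E = 30030 ksi = 207.0 GPa.
ΔT = 226.0 K. Constrained thermal stress σ = E·α·ΔT = 207.0×10³ MPa × 11.3×10⁻⁶ × 226.0 = 529 MPa (compressive).

529 MPa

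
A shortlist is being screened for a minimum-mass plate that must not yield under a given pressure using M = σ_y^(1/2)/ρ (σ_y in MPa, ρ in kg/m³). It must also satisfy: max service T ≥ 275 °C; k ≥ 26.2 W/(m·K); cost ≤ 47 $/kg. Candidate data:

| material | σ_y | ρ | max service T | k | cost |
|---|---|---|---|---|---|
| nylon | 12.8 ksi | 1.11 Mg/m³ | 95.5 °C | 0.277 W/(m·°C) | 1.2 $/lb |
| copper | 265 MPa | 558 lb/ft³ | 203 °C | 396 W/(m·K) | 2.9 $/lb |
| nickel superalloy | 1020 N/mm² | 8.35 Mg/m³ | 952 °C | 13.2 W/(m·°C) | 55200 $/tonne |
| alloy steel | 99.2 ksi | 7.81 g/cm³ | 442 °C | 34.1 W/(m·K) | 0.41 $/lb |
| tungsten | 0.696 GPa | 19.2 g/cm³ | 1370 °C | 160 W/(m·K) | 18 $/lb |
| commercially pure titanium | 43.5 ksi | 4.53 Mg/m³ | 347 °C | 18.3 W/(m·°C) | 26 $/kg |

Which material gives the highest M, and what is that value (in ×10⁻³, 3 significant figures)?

Screen on constraints: max service T ≥ 275 °C; k ≥ 26.2 W/(m·K); cost ≤ 47 $/kg. Survivors: alloy steel, tungsten.
In SI units:
  alloy steel: σ_y = 684.0 MPa, ρ = 7810 kg/m³
  tungsten: σ_y = 696.0 MPa, ρ = 19200 kg/m³
  alloy steel: M = 3.35×10⁻³
  tungsten: M = 1.37×10⁻³
Alloy steel ranks first.

alloy steel, M = 3.35×10⁻³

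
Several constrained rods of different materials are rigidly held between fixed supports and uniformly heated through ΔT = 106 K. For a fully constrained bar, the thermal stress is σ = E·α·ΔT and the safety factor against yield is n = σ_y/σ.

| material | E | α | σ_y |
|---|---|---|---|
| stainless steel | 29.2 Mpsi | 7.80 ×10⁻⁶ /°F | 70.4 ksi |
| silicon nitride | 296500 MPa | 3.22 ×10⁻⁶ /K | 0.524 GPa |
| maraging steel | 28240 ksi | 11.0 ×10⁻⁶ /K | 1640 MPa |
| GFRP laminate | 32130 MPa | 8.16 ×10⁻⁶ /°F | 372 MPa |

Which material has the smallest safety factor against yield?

stainless steel

With everything in SI (GPa, ×10⁻⁶/K, MPa):
  stainless steel: E = 201.3, α = 14.0, σ_y = 485.4 → σ = 300 MPa, n = 1.62
  silicon nitride: E = 296.5, α = 3.22, σ_y = 524.0 → σ = 101 MPa, n = 5.18
  maraging steel: E = 194.7, α = 11.0, σ_y = 1640 → σ = 227 MPa, n = 7.22
  GFRP laminate: E = 32.13, α = 14.7, σ_y = 372.0 → σ = 50.0 MPa, n = 7.44
The minimum is stainless steel at n = 1.62.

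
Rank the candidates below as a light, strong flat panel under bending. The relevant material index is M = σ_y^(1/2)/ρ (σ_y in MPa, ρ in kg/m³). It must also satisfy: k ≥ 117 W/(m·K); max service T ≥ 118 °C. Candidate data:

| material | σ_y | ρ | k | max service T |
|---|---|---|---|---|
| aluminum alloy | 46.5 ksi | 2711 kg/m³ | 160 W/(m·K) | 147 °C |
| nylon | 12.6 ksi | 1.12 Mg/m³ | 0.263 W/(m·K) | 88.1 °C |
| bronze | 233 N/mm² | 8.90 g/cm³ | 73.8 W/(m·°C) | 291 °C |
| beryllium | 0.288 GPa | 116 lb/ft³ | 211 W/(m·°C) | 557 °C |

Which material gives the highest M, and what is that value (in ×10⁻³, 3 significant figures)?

Screen on constraints: k ≥ 117 W/(m·K); max service T ≥ 118 °C. Survivors: aluminum alloy, beryllium.
In SI units:
  aluminum alloy: σ_y = 320.6 MPa, ρ = 2711 kg/m³
  beryllium: σ_y = 288.0 MPa, ρ = 1858 kg/m³
  beryllium: M = 9.13×10⁻³
  aluminum alloy: M = 6.60×10⁻³
Beryllium ranks first.

beryllium, M = 9.13×10⁻³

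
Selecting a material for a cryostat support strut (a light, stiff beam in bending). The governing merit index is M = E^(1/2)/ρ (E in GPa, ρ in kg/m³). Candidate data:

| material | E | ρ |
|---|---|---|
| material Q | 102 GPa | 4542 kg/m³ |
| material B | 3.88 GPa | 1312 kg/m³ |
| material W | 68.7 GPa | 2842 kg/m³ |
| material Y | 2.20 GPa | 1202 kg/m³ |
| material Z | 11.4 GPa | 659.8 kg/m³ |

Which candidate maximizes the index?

material Z

Per-candidate index values:
  material Z: M = 5.12×10⁻³
  material W: M = 2.92×10⁻³
  material Q: M = 2.22×10⁻³
  material B: M = 1.50×10⁻³
  material Y: M = 1.23×10⁻³
The maximum is for material Z.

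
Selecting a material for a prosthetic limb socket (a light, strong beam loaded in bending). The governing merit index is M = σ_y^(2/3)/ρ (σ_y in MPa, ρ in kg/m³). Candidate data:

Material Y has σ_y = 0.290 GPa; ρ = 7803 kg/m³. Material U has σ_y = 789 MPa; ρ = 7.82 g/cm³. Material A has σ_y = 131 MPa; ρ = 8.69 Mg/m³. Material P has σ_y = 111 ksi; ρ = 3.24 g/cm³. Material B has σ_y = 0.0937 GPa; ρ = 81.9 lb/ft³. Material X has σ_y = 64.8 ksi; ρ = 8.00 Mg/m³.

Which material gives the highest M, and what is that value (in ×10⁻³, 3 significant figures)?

Normalizing units and computing the index:
  material Y: σ_y = 290.0 MPa, ρ = 7803 kg/m³
  material U: σ_y = 789.0 MPa, ρ = 7820 kg/m³
  material A: σ_y = 131.0 MPa, ρ = 8690 kg/m³
  material P: σ_y = 765.3 MPa, ρ = 3240 kg/m³
  material B: σ_y = 93.70 MPa, ρ = 1312 kg/m³
  material X: σ_y = 446.8 MPa, ρ = 8000 kg/m³
  material P: M = 25.8×10⁻³
  material B: M = 15.7×10⁻³
  material U: M = 10.9×10⁻³
  material X: M = 7.31×10⁻³
  material Y: M = 5.61×10⁻³
  material A: M = 2.97×10⁻³
The maximum is for material P.

material P, M = 25.8×10⁻³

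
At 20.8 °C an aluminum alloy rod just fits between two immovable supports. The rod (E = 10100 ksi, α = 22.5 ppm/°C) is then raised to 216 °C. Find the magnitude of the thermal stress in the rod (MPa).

E = 10100 ksi = 69.64 GPa.
ΔT = 195.2 K. Constrained thermal stress σ = E·α·ΔT = 69.64×10³ MPa × 22.5×10⁻⁶ × 195.2 = 306 MPa (compressive).

306 MPa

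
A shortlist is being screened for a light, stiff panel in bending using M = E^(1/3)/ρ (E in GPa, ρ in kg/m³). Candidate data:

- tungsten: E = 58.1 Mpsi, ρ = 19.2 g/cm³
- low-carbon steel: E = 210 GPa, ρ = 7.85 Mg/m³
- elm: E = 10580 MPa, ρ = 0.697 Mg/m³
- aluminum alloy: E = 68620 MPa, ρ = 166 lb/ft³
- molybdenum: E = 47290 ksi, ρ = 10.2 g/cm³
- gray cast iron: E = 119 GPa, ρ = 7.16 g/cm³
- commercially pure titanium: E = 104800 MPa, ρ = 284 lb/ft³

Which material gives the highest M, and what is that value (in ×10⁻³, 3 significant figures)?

elm, M = 3.15×10⁻³

Convert each candidate to consistent units, then evaluate M:
  tungsten: E = 400.6 GPa, ρ = 19200 kg/m³
  low-carbon steel: E = 210.0 GPa, ρ = 7850 kg/m³
  elm: E = 10.58 GPa, ρ = 697.0 kg/m³
  aluminum alloy: E = 68.62 GPa, ρ = 2659 kg/m³
  molybdenum: E = 326.1 GPa, ρ = 10200 kg/m³
  gray cast iron: E = 119.0 GPa, ρ = 7160 kg/m³
  commercially pure titanium: E = 104.8 GPa, ρ = 4549 kg/m³
  elm: M = 3.15×10⁻³
  aluminum alloy: M = 1.54×10⁻³
  commercially pure titanium: M = 1.04×10⁻³
  low-carbon steel: M = 0.757×10⁻³
  gray cast iron: M = 0.687×10⁻³
  molybdenum: M = 0.675×10⁻³
  tungsten: M = 0.384×10⁻³
Highest index: elm.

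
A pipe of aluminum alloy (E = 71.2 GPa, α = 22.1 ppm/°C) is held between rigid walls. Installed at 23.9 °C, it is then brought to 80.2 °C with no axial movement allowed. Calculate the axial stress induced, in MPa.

ΔT = 56.30 K. Constrained thermal stress σ = E·α·ΔT = 71.20×10³ MPa × 22.1×10⁻⁶ × 56.30 = 88.6 MPa (compressive).

88.6 MPa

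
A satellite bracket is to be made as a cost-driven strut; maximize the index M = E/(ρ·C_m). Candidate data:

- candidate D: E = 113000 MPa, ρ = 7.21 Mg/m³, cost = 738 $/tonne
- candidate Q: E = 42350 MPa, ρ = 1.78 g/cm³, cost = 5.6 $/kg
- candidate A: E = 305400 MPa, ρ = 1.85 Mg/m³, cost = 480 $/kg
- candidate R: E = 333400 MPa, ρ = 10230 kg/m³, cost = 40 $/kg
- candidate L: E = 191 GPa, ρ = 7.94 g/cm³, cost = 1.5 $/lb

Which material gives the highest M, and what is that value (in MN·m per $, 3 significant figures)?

In SI units:
  candidate D: E = 113.0 GPa, ρ = 7210 kg/m³, cost = 0.7380 $/kg
  candidate Q: E = 42.35 GPa, ρ = 1780 kg/m³, cost = 5.600 $/kg
  candidate A: E = 305.4 GPa, ρ = 1850 kg/m³, cost = 480.0 $/kg
  candidate R: E = 333.4 GPa, ρ = 10230 kg/m³, cost = 40.00 $/kg
  candidate L: E = 191.0 GPa, ρ = 7940 kg/m³, cost = 3.307 $/kg
  candidate D: M = 21.2 MN·m per $
  candidate L: M = 7.27 MN·m per $
  candidate Q: M = 4.25 MN·m per $
  candidate R: M = 0.815 MN·m per $
  candidate A: M = 0.344 MN·m per $
Candidate D ranks first.

candidate D, M = 21.2 MN·m per $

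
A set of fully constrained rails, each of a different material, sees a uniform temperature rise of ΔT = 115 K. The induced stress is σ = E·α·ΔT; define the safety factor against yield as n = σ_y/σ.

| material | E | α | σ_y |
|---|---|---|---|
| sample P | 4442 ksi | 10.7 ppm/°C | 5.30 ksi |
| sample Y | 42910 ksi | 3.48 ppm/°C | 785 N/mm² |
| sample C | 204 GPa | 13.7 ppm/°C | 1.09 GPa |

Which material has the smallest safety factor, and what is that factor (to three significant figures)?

sample P, n = 0.970

Per material, after unit conversion:
  sample P: E = 30.63, α = 10.7, σ_y = 36.54 → σ = 37.7 MPa, n = 0.970
  sample Y: E = 295.9, α = 3.48, σ_y = 785.0 → σ = 118 MPa, n = 6.63
  sample C: E = 204.0, α = 13.7, σ_y = 1090 → σ = 321 MPa, n = 3.39
Smallest n: sample P with n = 0.970.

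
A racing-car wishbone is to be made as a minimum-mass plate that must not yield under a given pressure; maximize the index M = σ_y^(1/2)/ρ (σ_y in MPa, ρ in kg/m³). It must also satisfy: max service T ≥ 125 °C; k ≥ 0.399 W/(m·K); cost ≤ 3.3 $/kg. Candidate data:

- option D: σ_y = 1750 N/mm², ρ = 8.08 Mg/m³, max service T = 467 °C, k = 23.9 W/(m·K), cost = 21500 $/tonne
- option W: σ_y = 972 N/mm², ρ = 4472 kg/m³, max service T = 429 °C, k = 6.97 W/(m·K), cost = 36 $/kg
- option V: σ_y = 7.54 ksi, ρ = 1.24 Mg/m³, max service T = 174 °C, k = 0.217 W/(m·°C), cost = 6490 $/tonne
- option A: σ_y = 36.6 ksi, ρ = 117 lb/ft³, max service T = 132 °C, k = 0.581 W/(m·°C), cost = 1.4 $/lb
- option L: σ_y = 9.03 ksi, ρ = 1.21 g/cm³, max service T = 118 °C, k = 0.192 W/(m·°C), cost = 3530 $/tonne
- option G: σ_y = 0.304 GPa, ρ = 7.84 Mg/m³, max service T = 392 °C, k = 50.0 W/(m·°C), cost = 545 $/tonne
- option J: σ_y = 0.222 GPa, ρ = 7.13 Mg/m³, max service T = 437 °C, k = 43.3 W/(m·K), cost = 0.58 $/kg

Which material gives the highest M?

option A

Screen on constraints: max service T ≥ 125 °C; k ≥ 0.399 W/(m·K); cost ≤ 3.3 $/kg. Survivors: option A, option G, option J.
Convert each candidate to consistent units, then evaluate M:
  option A: σ_y = 252.3 MPa, ρ = 1874 kg/m³
  option G: σ_y = 304.0 MPa, ρ = 7840 kg/m³
  option J: σ_y = 222.0 MPa, ρ = 7130 kg/m³
  option A: M = 8.48×10⁻³
  option G: M = 2.22×10⁻³
  option J: M = 2.09×10⁻³
Highest index: option A.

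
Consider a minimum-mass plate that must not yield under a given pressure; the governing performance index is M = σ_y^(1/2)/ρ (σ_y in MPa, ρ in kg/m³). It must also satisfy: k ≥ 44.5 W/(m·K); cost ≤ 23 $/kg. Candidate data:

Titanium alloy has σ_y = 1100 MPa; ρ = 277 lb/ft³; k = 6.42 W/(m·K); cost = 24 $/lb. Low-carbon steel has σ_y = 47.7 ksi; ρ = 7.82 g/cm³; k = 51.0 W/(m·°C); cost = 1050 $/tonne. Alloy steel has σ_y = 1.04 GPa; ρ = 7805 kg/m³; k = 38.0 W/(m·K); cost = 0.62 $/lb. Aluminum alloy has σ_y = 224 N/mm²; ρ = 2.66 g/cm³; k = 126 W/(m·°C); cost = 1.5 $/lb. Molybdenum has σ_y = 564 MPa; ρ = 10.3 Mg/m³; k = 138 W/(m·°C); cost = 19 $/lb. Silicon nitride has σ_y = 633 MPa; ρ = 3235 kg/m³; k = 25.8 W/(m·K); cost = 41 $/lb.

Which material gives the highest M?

Screen on constraints: k ≥ 44.5 W/(m·K); cost ≤ 23 $/kg. Survivors: low-carbon steel, aluminum alloy.
After converting to SI:
  low-carbon steel: σ_y = 328.9 MPa, ρ = 7820 kg/m³
  aluminum alloy: σ_y = 224.0 MPa, ρ = 2660 kg/m³
  aluminum alloy: M = 5.63×10⁻³
  low-carbon steel: M = 2.32×10⁻³
The maximum is for aluminum alloy.

aluminum alloy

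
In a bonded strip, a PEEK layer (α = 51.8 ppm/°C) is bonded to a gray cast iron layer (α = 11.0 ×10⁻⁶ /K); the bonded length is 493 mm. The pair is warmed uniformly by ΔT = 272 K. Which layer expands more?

α(PEEK) = 51.8×10⁻⁶/K vs α(gray cast iron) = 11.0×10⁻⁶/K.
Higher α expands more for the same ΔT: PEEK.

PEEK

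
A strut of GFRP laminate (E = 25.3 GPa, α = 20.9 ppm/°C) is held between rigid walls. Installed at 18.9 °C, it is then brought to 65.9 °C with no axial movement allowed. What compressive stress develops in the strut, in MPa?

ΔT = 47.00 K. Constrained thermal stress σ = E·α·ΔT = 25.30×10³ MPa × 20.9×10⁻⁶ × 47.00 = 24.9 MPa (compressive).

24.9 MPa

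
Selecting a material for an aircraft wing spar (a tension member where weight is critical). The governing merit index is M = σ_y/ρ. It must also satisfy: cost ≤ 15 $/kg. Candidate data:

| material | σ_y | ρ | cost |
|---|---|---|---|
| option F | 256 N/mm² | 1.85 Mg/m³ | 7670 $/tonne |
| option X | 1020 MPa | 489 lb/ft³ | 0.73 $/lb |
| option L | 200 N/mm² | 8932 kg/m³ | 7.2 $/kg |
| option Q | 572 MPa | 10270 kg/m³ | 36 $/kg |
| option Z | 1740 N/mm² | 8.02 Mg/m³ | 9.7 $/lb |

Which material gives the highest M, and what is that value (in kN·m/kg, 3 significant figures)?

option F, M = 138 kN·m/kg

Screen on constraints: cost ≤ 15 $/kg. Survivors: option F, option X, option L.
Convert each candidate to consistent units, then evaluate M:
  option F: σ_y = 256.0 MPa, ρ = 1850 kg/m³
  option X: σ_y = 1020 MPa, ρ = 7833 kg/m³
  option L: σ_y = 200.0 MPa, ρ = 8932 kg/m³
  option F: M = 138 kN·m/kg
  option X: M = 130 kN·m/kg
  option L: M = 22.4 kN·m/kg
Highest index: option F.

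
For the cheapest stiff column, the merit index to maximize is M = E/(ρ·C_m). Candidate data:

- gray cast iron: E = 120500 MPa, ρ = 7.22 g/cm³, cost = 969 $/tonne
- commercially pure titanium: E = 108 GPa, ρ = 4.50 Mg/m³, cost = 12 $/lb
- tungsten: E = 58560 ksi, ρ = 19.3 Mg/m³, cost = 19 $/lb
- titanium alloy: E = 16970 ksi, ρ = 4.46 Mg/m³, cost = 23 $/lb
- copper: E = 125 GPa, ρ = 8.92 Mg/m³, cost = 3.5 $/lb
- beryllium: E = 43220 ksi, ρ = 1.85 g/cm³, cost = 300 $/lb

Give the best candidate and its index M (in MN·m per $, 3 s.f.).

gray cast iron, M = 17.2 MN·m per $

After converting to SI:
  gray cast iron: E = 120.5 GPa, ρ = 7220 kg/m³, cost = 0.9690 $/kg
  commercially pure titanium: E = 108.0 GPa, ρ = 4500 kg/m³, cost = 26.46 $/kg
  tungsten: E = 403.8 GPa, ρ = 19300 kg/m³, cost = 41.89 $/kg
  titanium alloy: E = 117.0 GPa, ρ = 4460 kg/m³, cost = 50.71 $/kg
  copper: E = 125.0 GPa, ρ = 8920 kg/m³, cost = 7.716 $/kg
  beryllium: E = 298.0 GPa, ρ = 1850 kg/m³, cost = 661.4 $/kg
  gray cast iron: M = 17.2 MN·m per $
  copper: M = 1.82 MN·m per $
  commercially pure titanium: M = 0.907 MN·m per $
  titanium alloy: M = 0.517 MN·m per $
  tungsten: M = 0.499 MN·m per $
  beryllium: M = 0.244 MN·m per $
The maximum is for gray cast iron.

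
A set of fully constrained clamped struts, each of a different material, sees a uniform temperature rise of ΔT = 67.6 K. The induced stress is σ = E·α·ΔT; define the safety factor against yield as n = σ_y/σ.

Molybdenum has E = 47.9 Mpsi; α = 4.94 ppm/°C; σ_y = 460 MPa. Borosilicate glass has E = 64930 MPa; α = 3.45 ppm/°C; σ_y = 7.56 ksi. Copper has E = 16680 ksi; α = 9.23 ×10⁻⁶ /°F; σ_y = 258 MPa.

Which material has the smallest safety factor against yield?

In consistent units (E in GPa, α in ×10⁻⁶/K, σ_y in MPa):
  molybdenum: E = 330.3, α = 4.94, σ_y = 460.0 → σ = 110 MPa, n = 4.17
  borosilicate glass: E = 64.93, α = 3.45, σ_y = 52.12 → σ = 15.1 MPa, n = 3.44
  copper: E = 115.0, α = 16.6, σ_y = 258.0 → σ = 129 MPa, n = 2.00
The minimum is copper at n = 2.00.

copper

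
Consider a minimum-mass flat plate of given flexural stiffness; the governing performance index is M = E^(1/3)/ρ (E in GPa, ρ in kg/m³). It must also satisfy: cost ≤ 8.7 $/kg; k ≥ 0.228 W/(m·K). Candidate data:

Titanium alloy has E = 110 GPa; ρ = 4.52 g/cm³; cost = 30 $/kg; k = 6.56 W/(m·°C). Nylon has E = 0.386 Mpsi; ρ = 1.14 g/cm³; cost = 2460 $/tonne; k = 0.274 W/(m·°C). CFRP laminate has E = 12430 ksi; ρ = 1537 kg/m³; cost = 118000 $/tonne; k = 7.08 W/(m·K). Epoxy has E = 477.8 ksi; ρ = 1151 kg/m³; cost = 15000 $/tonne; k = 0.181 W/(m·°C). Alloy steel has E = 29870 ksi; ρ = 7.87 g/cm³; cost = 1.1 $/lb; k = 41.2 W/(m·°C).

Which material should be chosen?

Screen on constraints: cost ≤ 8.7 $/kg; k ≥ 0.228 W/(m·K). Survivors: nylon, alloy steel.
After converting to SI:
  nylon: E = 2.661 GPa, ρ = 1140 kg/m³
  alloy steel: E = 205.9 GPa, ρ = 7870 kg/m³
  nylon: M = 1.22×10⁻³
  alloy steel: M = 0.750×10⁻³
Highest index: nylon.

nylon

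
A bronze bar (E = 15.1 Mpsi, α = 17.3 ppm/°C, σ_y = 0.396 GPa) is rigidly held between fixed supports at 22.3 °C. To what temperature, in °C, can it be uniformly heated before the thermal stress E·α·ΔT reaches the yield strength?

E = 15.1 Mpsi = 104.1 GPa.
σ_y = 0.396 GPa = 396.0 MPa.
E·α·ΔT = 396.0 MPa ⇒ ΔT = 396.0 / (104.1×10³ × 17.3×10⁻⁶) = 219.9 K.
T = 22.3 + 219.9 = 242.2 °C.

242 °C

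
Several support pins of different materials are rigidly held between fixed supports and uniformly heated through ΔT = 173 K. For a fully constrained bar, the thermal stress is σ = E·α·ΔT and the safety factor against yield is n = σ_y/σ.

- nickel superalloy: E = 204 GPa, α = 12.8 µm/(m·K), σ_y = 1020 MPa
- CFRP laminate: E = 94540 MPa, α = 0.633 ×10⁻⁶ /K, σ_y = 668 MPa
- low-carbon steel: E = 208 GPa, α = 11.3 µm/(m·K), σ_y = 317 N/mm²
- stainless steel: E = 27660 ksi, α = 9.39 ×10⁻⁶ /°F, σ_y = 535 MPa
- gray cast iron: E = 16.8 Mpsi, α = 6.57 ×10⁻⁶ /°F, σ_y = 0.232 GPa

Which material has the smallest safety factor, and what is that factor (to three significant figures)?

low-carbon steel, n = 0.780

With everything in SI (GPa, ×10⁻⁶/K, MPa):
  nickel superalloy: E = 204.0, α = 12.8, σ_y = 1020 → σ = 452 MPa, n = 2.26
  CFRP laminate: E = 94.54, α = 0.633, σ_y = 668.0 → σ = 10.4 MPa, n = 64.5
  low-carbon steel: E = 208.0, α = 11.3, σ_y = 317.0 → σ = 407 MPa, n = 0.780
  stainless steel: E = 190.7, α = 16.9, σ_y = 535.0 → σ = 558 MPa, n = 0.959
  gray cast iron: E = 115.8, α = 11.8, σ_y = 232.0 → σ = 237 MPa, n = 0.979
The minimum is low-carbon steel at n = 0.780.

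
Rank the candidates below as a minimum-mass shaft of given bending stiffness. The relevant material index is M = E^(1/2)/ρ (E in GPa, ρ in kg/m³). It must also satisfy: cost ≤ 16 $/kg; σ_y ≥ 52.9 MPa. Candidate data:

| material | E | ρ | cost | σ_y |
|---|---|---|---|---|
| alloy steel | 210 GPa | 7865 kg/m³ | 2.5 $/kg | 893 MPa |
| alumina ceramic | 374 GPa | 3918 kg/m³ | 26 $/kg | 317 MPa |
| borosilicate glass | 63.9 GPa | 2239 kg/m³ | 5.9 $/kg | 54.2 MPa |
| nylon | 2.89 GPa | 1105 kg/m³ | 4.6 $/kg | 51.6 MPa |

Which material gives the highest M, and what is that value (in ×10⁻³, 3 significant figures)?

Screen on constraints: cost ≤ 16 $/kg; σ_y ≥ 52.9 MPa. Survivors: alloy steel, borosilicate glass.
Evaluate M for each candidate:
  borosilicate glass: M = 3.57×10⁻³
  alloy steel: M = 1.84×10⁻³
The maximum is for borosilicate glass.

borosilicate glass, M = 3.57×10⁻³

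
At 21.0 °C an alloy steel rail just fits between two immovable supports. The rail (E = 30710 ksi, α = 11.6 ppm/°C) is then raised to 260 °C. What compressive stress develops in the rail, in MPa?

587 MPa

E = 30710 ksi = 211.7 GPa.
ΔT = 239.0 K. Constrained thermal stress σ = E·α·ΔT = 211.7×10³ MPa × 11.6×10⁻⁶ × 239.0 = 587 MPa (compressive).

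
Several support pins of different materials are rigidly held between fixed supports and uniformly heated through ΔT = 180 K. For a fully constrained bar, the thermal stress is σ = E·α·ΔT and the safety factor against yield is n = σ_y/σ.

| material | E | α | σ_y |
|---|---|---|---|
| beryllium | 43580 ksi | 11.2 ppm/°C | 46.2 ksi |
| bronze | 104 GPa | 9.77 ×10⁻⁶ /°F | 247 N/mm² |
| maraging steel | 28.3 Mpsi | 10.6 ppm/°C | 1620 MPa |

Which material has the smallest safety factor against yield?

beryllium

Converting E to GPa, α to ×10⁻⁶/K, σ_y to MPa, then σ and n for each:
  beryllium: E = 300.5, α = 11.2, σ_y = 318.5 → σ = 606 MPa, n = 0.526
  bronze: E = 104.0, α = 17.6, σ_y = 247.0 → σ = 329 MPa, n = 0.750
  maraging steel: E = 195.1, α = 10.6, σ_y = 1620 → σ = 372 MPa, n = 4.35
Smallest n: beryllium with n = 0.526.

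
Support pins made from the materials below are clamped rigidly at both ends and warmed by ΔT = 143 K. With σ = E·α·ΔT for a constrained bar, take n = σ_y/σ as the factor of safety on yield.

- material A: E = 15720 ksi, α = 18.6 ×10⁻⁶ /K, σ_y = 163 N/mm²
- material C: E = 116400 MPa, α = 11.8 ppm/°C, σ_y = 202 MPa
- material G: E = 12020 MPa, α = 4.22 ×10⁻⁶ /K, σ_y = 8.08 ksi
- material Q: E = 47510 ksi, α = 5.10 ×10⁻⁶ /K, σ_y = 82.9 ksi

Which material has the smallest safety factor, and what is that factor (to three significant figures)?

With everything in SI (GPa, ×10⁻⁶/K, MPa):
  material A: E = 108.4, α = 18.6, σ_y = 163.0 → σ = 288 MPa, n = 0.565
  material C: E = 116.4, α = 11.8, σ_y = 202.0 → σ = 196 MPa, n = 1.03
  material G: E = 12.02, α = 4.22, σ_y = 55.71 → σ = 7.25 MPa, n = 7.68
  material Q: E = 327.6, α = 5.10, σ_y = 571.6 → σ = 239 MPa, n = 2.39
Material A has the lowest safety factor, n = 0.565.

material A, n = 0.565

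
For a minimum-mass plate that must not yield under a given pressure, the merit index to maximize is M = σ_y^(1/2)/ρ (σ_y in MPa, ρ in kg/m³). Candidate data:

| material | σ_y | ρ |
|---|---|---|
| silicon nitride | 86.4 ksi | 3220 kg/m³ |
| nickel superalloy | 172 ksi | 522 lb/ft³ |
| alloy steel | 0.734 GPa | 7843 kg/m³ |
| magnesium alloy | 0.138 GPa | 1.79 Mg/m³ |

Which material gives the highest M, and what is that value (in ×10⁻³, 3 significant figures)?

silicon nitride, M = 7.58×10⁻³

After converting to SI:
  silicon nitride: σ_y = 595.7 MPa, ρ = 3220 kg/m³
  nickel superalloy: σ_y = 1186 MPa, ρ = 8362 kg/m³
  alloy steel: σ_y = 734.0 MPa, ρ = 7843 kg/m³
  magnesium alloy: σ_y = 138.0 MPa, ρ = 1790 kg/m³
  silicon nitride: M = 7.58×10⁻³
  magnesium alloy: M = 6.56×10⁻³
  nickel superalloy: M = 4.12×10⁻³
  alloy steel: M = 3.45×10⁻³
The maximum is for silicon nitride.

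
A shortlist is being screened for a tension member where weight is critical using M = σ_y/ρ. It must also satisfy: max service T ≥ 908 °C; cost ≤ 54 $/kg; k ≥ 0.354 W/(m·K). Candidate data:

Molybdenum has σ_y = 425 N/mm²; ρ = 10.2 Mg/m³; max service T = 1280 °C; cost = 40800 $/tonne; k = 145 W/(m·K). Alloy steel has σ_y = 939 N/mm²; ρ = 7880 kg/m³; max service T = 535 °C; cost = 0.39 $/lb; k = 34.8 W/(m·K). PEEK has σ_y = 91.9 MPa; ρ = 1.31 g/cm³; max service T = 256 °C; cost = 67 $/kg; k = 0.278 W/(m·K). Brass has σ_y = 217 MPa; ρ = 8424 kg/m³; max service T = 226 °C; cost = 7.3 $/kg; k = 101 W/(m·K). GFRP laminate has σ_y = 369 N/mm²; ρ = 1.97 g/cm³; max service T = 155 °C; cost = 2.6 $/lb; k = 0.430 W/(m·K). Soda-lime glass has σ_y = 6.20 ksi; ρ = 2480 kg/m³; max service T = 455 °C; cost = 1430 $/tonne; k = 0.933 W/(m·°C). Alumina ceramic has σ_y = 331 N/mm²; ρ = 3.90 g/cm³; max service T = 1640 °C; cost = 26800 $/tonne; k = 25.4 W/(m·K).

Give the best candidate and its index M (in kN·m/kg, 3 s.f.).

alumina ceramic, M = 84.9 kN·m/kg

Screen on constraints: max service T ≥ 908 °C; cost ≤ 54 $/kg; k ≥ 0.354 W/(m·K). Survivors: molybdenum, alumina ceramic.
Convert each candidate to consistent units, then evaluate M:
  molybdenum: σ_y = 425.0 MPa, ρ = 10200 kg/m³
  alumina ceramic: σ_y = 331.0 MPa, ρ = 3900 kg/m³
  alumina ceramic: M = 84.9 kN·m/kg
  molybdenum: M = 41.7 kN·m/kg
Alumina ceramic has the largest M.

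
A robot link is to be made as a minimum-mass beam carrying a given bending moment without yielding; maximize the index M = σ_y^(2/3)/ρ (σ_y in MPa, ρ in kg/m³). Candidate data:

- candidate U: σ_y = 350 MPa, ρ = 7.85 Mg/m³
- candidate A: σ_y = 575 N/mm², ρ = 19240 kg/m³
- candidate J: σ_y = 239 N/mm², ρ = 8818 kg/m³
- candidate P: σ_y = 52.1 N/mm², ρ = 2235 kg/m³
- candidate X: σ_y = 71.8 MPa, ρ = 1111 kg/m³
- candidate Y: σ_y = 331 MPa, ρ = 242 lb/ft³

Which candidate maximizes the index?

Convert each candidate to consistent units, then evaluate M:
  candidate U: σ_y = 350.0 MPa, ρ = 7850 kg/m³
  candidate A: σ_y = 575.0 MPa, ρ = 19240 kg/m³
  candidate J: σ_y = 239.0 MPa, ρ = 8818 kg/m³
  candidate P: σ_y = 52.10 MPa, ρ = 2235 kg/m³
  candidate X: σ_y = 71.80 MPa, ρ = 1111 kg/m³
  candidate Y: σ_y = 331.0 MPa, ρ = 3876 kg/m³
  candidate X: M = 15.5×10⁻³
  candidate Y: M = 12.3×10⁻³
  candidate U: M = 6.33×10⁻³
  candidate P: M = 6.24×10⁻³
  candidate J: M = 4.37×10⁻³
  candidate A: M = 3.59×10⁻³
Candidate X ranks first.

candidate X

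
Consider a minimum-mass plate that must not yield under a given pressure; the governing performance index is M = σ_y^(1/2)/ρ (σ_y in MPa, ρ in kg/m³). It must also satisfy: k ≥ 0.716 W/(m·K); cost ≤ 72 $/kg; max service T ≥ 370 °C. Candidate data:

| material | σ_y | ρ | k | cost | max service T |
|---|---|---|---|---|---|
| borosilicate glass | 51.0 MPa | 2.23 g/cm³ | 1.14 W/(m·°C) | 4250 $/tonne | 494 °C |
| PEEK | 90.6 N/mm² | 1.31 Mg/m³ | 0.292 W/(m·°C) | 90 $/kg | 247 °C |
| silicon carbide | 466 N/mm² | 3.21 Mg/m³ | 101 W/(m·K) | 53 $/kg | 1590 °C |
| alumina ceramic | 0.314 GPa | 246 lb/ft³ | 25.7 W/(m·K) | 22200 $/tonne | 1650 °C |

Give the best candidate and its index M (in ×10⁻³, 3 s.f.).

silicon carbide, M = 6.72×10⁻³

Screen on constraints: k ≥ 0.716 W/(m·K); cost ≤ 72 $/kg; max service T ≥ 370 °C. Survivors: borosilicate glass, silicon carbide, alumina ceramic.
In SI units:
  borosilicate glass: σ_y = 51.00 MPa, ρ = 2230 kg/m³
  silicon carbide: σ_y = 466.0 MPa, ρ = 3210 kg/m³
  alumina ceramic: σ_y = 314.0 MPa, ρ = 3941 kg/m³
  silicon carbide: M = 6.72×10⁻³
  alumina ceramic: M = 4.50×10⁻³
  borosilicate glass: M = 3.20×10⁻³
The maximum is for silicon carbide.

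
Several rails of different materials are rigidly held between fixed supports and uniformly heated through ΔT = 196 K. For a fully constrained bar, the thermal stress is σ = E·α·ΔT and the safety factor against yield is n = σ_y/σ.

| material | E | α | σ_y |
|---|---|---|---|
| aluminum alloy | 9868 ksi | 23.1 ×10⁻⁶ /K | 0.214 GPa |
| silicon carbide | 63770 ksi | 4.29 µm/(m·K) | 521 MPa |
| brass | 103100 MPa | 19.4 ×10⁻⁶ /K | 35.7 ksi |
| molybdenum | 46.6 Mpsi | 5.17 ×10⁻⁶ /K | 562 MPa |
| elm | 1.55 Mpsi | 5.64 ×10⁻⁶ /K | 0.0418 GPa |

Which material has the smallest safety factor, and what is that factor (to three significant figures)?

Converting E to GPa, α to ×10⁻⁶/K, σ_y to MPa, then σ and n for each:
  aluminum alloy: E = 68.04, α = 23.1, σ_y = 214.0 → σ = 308 MPa, n = 0.695
  silicon carbide: E = 439.7, α = 4.29, σ_y = 521.0 → σ = 370 MPa, n = 1.41
  brass: E = 103.1, α = 19.4, σ_y = 246.1 → σ = 392 MPa, n = 0.628
  molybdenum: E = 321.3, α = 5.17, σ_y = 562.0 → σ = 326 MPa, n = 1.73
  elm: E = 10.69, α = 5.64, σ_y = 41.80 → σ = 11.8 MPa, n = 3.54
Brass has the lowest safety factor, n = 0.628.

brass, n = 0.628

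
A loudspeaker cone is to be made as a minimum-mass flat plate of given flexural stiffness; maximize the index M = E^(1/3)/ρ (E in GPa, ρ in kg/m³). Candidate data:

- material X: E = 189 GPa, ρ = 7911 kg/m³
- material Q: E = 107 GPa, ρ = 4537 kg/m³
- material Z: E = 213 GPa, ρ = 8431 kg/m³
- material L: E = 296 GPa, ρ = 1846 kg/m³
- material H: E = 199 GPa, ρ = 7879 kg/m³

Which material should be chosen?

Computing M directly (units already consistent):
  material L: M = 3.61×10⁻³
  material Q: M = 1.05×10⁻³
  material H: M = 0.741×10⁻³
  material X: M = 0.725×10⁻³
  material Z: M = 0.708×10⁻³
The maximum is for material L.

material L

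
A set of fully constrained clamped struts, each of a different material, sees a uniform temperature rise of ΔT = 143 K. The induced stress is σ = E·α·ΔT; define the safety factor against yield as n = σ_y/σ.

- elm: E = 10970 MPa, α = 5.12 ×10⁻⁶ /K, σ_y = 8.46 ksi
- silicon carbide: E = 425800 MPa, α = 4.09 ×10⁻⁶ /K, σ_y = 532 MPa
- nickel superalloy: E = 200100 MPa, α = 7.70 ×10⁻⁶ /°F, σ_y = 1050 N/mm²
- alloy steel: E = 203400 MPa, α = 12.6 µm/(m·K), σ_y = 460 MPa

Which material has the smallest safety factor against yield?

Converting E to GPa, α to ×10⁻⁶/K, σ_y to MPa, then σ and n for each:
  elm: E = 10.97, α = 5.12, σ_y = 58.33 → σ = 8.03 MPa, n = 7.26
  silicon carbide: E = 425.8, α = 4.09, σ_y = 532.0 → σ = 249 MPa, n = 2.14
  nickel superalloy: E = 200.1, α = 13.9, σ_y = 1050 → σ = 397 MPa, n = 2.65
  alloy steel: E = 203.4, α = 12.6, σ_y = 460.0 → σ = 366 MPa, n = 1.26
The minimum is alloy steel at n = 1.26.

alloy steel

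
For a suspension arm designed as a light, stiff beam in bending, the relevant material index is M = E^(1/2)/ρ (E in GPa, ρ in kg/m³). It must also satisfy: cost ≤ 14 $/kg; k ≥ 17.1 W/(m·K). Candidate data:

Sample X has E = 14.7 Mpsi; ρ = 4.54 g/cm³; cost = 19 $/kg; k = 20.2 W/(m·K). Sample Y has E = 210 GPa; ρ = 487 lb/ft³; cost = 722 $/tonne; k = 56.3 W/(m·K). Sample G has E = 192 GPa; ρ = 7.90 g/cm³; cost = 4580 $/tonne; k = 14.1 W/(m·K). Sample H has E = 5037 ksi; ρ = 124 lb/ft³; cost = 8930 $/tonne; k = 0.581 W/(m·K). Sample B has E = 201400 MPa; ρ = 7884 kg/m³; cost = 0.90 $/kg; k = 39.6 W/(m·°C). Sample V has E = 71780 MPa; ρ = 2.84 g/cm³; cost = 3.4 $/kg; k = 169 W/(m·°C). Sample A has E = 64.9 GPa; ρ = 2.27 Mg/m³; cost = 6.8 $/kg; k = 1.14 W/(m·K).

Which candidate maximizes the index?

sample V

Screen on constraints: cost ≤ 14 $/kg; k ≥ 17.1 W/(m·K). Survivors: sample Y, sample B, sample V.
Putting every candidate on a common basis:
  sample Y: E = 210.0 GPa, ρ = 7801 kg/m³
  sample B: E = 201.4 GPa, ρ = 7884 kg/m³
  sample V: E = 71.78 GPa, ρ = 2840 kg/m³
  sample V: M = 2.98×10⁻³
  sample Y: M = 1.86×10⁻³
  sample B: M = 1.80×10⁻³
Sample V has the largest M.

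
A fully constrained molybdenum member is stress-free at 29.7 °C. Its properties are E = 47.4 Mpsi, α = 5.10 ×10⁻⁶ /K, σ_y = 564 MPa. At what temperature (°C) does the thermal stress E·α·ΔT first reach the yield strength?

E = 47.4 Mpsi = 326.8 GPa.
E·α·ΔT = 564.0 MPa ⇒ ΔT = 564.0 / (326.8×10³ × 5.10×10⁻⁶) = 338.4 K.
T = 29.7 + 338.4 = 368.1 °C.

368 °C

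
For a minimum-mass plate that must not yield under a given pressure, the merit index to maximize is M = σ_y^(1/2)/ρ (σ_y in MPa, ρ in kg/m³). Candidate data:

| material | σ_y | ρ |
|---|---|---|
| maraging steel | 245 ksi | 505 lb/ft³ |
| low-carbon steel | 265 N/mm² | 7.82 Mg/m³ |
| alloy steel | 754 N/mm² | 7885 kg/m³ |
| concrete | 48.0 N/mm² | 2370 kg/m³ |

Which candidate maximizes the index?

maraging steel

Convert each candidate to consistent units, then evaluate M:
  maraging steel: σ_y = 1689 MPa, ρ = 8089 kg/m³
  low-carbon steel: σ_y = 265.0 MPa, ρ = 7820 kg/m³
  alloy steel: σ_y = 754.0 MPa, ρ = 7885 kg/m³
  concrete: σ_y = 48.00 MPa, ρ = 2370 kg/m³
  maraging steel: M = 5.08×10⁻³
  alloy steel: M = 3.48×10⁻³
  concrete: M = 2.92×10⁻³
  low-carbon steel: M = 2.08×10⁻³
Highest index: maraging steel.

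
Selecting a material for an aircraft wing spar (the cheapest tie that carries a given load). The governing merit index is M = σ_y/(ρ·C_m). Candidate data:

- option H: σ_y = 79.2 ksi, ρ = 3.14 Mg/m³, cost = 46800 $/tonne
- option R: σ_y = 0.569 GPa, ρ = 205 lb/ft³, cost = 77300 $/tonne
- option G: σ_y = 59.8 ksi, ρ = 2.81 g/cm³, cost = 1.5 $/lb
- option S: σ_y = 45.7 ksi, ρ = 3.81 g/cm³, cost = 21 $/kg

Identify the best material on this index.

In SI units:
  option H: σ_y = 546.1 MPa, ρ = 3140 kg/m³, cost = 46.80 $/kg
  option R: σ_y = 569.0 MPa, ρ = 3284 kg/m³, cost = 77.30 $/kg
  option G: σ_y = 412.3 MPa, ρ = 2810 kg/m³, cost = 3.307 $/kg
  option S: σ_y = 315.1 MPa, ρ = 3810 kg/m³, cost = 21.00 $/kg
  option G: M = 44.4 kN·m per $
  option S: M = 3.94 kN·m per $
  option H: M = 3.72 kN·m per $
  option R: M = 2.24 kN·m per $
The maximum is for option G.

option G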